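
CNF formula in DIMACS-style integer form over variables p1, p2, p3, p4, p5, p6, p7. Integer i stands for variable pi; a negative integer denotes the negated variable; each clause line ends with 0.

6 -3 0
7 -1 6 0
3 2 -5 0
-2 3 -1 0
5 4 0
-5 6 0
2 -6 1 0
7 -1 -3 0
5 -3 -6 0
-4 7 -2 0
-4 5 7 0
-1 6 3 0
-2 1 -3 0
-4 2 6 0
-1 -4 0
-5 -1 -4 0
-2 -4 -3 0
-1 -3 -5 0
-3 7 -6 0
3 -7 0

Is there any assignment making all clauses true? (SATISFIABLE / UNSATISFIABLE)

SATISFIABLE

Set p1 = False and propagate.
Try p2 = True.
  then p3 is forced to False.
  then p7 is forced to False.
  then p4 is forced to False.
  then p5 is forced to True.
  then p6 is forced to True.
So p1=F  p2=T  p3=F  p4=F  p5=T  p6=T  p7=F is a satisfying assignment.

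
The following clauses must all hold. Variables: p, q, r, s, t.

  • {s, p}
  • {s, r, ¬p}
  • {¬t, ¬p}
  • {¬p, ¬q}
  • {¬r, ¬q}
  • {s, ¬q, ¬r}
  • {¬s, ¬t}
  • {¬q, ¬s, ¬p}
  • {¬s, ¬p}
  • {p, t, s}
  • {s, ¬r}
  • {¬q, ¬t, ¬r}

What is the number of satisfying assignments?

The models are:
  p=F q=F r=F s=T t=F
  p=F q=F r=T s=T t=F
  p=F q=T r=F s=T t=F
That's 3 in total.

3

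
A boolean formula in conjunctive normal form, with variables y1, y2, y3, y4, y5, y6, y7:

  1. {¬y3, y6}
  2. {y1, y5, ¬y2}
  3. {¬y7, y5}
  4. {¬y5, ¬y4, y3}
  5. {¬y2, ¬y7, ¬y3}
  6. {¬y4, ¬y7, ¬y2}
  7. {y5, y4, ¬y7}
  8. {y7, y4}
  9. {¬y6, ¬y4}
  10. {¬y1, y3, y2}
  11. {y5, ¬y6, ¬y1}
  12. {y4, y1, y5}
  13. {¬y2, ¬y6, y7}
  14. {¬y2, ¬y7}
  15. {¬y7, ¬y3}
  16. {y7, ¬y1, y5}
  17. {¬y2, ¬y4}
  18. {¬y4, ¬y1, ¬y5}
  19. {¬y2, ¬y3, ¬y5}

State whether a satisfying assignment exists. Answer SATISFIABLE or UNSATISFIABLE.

SATISFIABLE

Try y1 = False.
Set y2 = False and propagate.
For the remaining variables, y3 = False, y4 = False, y5 = True, y6 = False, y7 = True works.
So y1=F, y2=F, y3=F, y4=F, y5=T, y6=F, y7=T is a satisfying assignment.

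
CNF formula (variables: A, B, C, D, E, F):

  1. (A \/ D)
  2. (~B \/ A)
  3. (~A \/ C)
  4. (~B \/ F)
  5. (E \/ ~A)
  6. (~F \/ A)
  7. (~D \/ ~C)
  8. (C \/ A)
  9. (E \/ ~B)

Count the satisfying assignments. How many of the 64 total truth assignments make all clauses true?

3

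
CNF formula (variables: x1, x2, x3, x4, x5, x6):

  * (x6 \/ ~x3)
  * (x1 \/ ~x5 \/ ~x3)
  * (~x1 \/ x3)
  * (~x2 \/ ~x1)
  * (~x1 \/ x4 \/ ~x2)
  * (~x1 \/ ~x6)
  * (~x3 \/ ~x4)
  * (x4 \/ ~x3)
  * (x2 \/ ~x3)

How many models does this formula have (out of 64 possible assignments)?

Case analysis on x3 and x1:
  x3=T, x1=T: a clause becomes empty — 0.
  x3=T, x1=F: a clause becomes empty — 0.
  x3=F, x1=T: a clause becomes empty — 0.
  x3=F, x1=F: x2, x4, x5, x6 free → 2^4 = 16.
Total: 0 + 0 + 0 + 16 = 16.

16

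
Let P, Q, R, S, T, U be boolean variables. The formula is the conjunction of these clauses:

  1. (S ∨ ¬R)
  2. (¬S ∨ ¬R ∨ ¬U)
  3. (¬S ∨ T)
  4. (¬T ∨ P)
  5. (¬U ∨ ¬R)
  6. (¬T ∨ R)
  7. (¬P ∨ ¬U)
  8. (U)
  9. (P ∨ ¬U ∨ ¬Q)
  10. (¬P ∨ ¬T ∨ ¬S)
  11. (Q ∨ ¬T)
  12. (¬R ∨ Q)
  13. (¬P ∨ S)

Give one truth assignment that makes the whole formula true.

P=False, Q=False, R=False, S=False, T=False, U=True

The clause (U) is unit: U must be True.
(¬R) is a unit clause, so R = False.
Unit propagation: (¬T) forces T = False.
Unit propagation: (¬S) forces S = False.
(¬P) is a unit clause, so P = False.
Unit propagation: (¬Q) forces Q = False.
Every clause has at least one true literal under this assignment.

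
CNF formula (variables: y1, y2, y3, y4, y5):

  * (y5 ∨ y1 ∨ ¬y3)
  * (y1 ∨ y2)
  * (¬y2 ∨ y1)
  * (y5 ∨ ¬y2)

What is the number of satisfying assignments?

Split on y1, then y2.
  y1=T, y2=T: remaining (y3,y4,y5) ∈ {(F,F,T); (F,T,T); (T,F,T); (T,T,T)} — 4.
  y1=T, y2=F: y3, y4, y5 free → 2^3 = 8.
  y1=F, y2=T: a clause becomes empty — 0.
  y1=F, y2=F: a clause becomes empty — 0.
Total: 4 + 8 + 0 + 0 = 12.

12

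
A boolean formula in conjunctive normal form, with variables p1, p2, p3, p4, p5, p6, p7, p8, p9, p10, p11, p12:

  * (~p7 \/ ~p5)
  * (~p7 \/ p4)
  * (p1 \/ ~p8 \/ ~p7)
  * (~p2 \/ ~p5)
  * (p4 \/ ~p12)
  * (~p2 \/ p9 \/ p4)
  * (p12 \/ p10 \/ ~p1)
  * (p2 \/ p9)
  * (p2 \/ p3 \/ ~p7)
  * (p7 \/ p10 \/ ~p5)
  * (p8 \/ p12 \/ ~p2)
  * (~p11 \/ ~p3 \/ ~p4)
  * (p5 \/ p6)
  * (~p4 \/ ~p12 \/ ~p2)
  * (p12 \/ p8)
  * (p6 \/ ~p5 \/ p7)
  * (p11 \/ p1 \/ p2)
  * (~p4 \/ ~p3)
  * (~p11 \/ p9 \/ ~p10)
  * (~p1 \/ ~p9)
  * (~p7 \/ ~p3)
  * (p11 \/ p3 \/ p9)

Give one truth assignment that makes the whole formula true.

p1=F, p2=F, p3=F, p4=F, p5=F, p6=T, p7=F, p8=T, p9=T, p10=T, p11=T, p12=F

Check each clause:
  1. (~p7 \/ ~p5) — ~p7 is true.
  2. (~p7 \/ p4) — ~p7 is true.
  3. (~p7 \/ p1 \/ ~p8) — ~p7 is true.
  4. (~p5 \/ ~p2) — ~p5 is true.
  5. (p4 \/ ~p12) — ~p12 is true.
  6. (~p2 \/ p9 \/ p4) — p9 is true.
  7. (p10 \/ p12 \/ ~p1) — p10 is true.
  8. (p9 \/ p2) — p9 is true.
  9. (p2 \/ ~p7 \/ p3) — ~p7 is true.
  10. (p7 \/ ~p5 \/ p10) — p10 is true.
  11. (p12 \/ ~p2 \/ p8) — p8 is true.
  12. (~p11 \/ ~p3 \/ ~p4) — ~p3 is true.
  13. (p6 \/ p5) — p6 is true.
  14. (~p4 \/ ~p2 \/ ~p12) — ~p12 is true.
  15. (p8 \/ p12) — p8 is true.
  16. (p6 \/ p7 \/ ~p5) — ~p5 is true.
  17. (p11 \/ p2 \/ p1) — p11 is true.
  18. (~p3 \/ ~p4) — ~p4 is true.
  19. (~p10 \/ ~p11 \/ p9) — p9 is true.
  20. (~p1 \/ ~p9) — ~p1 is true.
  21. (~p3 \/ ~p7) — ~p7 is true.
  22. (p9 \/ p3 \/ p11) — p9 is true.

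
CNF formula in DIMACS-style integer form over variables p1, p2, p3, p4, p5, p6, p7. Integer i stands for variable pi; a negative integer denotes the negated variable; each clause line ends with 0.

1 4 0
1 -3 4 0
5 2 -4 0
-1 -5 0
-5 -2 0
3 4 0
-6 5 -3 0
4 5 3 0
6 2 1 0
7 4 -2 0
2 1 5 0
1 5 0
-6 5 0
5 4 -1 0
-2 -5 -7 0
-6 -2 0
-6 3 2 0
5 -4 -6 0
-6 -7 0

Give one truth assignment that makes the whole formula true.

Branch on p1: take p1 = True.
  then p5 is forced to False.
  then p6 is forced to False.
  then p4 is forced to True.
  then p2 is forced to True.
p3, p7 are now unconstrained; take p3 = False, p7 = True.

p1=1  p2=1  p3=0  p4=1  p5=0  p6=0  p7=1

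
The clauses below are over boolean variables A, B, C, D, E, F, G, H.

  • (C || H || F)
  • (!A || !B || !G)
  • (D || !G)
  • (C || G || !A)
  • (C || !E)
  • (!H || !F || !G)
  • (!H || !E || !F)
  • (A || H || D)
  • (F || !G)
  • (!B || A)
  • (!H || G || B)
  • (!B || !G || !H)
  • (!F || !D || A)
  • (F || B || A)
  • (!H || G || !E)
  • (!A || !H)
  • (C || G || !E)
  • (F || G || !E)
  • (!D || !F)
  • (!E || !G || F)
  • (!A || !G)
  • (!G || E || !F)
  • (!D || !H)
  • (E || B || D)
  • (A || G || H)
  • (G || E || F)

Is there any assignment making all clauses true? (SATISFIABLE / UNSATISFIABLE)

SATISFIABLE

Pure literal: C appears only positively; assign C = True.
Try A = True.
  then H is forced to False.
  then G is forced to False.
Set B = True and propagate.
The remaining clauses are satisfied by D = False, E = True, F = True.
So A=T  B=T  C=T  D=F  E=T  F=T  G=F  H=F is a satisfying assignment.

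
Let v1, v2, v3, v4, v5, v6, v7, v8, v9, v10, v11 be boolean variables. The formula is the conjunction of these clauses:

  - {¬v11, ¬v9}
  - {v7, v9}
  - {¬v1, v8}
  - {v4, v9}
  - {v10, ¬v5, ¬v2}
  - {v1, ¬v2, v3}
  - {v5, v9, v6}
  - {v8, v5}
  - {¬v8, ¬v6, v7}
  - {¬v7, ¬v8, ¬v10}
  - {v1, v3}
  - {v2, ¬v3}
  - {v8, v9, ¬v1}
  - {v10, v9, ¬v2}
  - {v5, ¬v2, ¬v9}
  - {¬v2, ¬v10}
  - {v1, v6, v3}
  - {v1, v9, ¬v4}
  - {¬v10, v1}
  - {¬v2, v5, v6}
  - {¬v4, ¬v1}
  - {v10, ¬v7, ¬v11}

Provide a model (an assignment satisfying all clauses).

v11 occurs only negated in the remaining clauses — set v11 = False.
Try v1 = True.
  then v8 is forced to True.
  then v4 is forced to False.
  then v9 is forced to True.
Set v2 = False and propagate.
  then v3 is forced to False.
Try v6 = True.
  then v7 is forced to True.
  then v10 is forced to False.
v5 is now unconstrained; take v5 = False.

v1=True  v2=False  v3=False  v4=False  v5=False  v6=True  v7=True  v8=True  v9=True  v10=False  v11=False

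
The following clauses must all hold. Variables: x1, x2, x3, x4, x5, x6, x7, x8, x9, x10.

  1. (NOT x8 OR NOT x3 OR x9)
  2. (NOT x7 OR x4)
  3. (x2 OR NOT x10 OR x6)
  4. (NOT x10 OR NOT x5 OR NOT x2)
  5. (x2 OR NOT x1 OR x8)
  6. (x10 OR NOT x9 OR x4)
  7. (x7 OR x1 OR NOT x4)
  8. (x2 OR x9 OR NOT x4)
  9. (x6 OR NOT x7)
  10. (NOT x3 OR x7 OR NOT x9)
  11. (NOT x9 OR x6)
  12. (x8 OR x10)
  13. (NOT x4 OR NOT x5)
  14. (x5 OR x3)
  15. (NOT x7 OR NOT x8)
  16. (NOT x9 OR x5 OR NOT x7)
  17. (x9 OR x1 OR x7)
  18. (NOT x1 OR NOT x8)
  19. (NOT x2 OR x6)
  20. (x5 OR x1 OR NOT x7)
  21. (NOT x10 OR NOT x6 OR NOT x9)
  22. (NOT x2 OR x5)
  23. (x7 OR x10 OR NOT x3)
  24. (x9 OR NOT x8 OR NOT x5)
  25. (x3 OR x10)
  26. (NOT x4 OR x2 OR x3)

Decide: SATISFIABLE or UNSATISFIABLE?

UNSATISFIABLE

x7 = True:
  propagation gives x4=True, x6=True, x5=False, x3=True; an empty clause results — contradiction.
x7 = False:
  x9 = True:
    propagation gives x3=False, x6=True, x5=True, x4=False; an empty clause results — contradiction.
  x9 = False:
    propagation gives x1=True, x8=False, x2=True, x10=True; an empty clause results — contradiction.
Every branch closes, so no satisfying assignment exists.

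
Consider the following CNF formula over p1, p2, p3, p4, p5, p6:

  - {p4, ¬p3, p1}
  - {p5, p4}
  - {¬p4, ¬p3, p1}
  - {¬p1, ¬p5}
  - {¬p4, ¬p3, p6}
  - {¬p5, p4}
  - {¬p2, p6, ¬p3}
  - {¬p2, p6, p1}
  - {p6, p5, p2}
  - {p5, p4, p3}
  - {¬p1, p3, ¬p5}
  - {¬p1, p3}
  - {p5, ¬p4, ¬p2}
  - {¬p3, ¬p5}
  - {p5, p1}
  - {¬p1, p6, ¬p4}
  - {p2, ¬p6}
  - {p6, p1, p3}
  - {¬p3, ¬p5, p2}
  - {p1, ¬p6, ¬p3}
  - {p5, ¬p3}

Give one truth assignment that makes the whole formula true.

p1=0, p2=1, p3=0, p4=1, p5=1, p6=1

Check each clause:
  1. {p1, p4, ¬p3} — p4 is true.
  2. {p5, p4} — p4 is true.
  3. {¬p3, ¬p4, p1} — ¬p3 is true.
  4. {¬p1, ¬p5} — ¬p1 is true.
  5. {¬p3, p6, ¬p4} — ¬p3 is true.
  6. {¬p5, p4} — p4 is true.
  7. {¬p3, p6, ¬p2} — ¬p3 is true.
  8. {¬p2, p6, p1} — p6 is true.
  9. {p5, p6, p2} — p2 is true.
  10. {p4, p3, p5} — p4 is true.
  11. {p3, ¬p1, ¬p5} — ¬p1 is true.
  12. {¬p1, p3} — ¬p1 is true.
  13. {¬p2, ¬p4, p5} — p5 is true.
  14. {¬p3, ¬p5} — ¬p3 is true.
  15. {p5, p1} — p5 is true.
  16. {¬p1, p6, ¬p4} — p6 is true.
  17. {¬p6, p2} — p2 is true.
  18. {p6, p3, p1} — p6 is true.
  19. {¬p5, p2, ¬p3} — p2 is true.
  20. {¬p6, ¬p3, p1} — ¬p3 is true.
  21. {¬p3, p5} — p5 is true.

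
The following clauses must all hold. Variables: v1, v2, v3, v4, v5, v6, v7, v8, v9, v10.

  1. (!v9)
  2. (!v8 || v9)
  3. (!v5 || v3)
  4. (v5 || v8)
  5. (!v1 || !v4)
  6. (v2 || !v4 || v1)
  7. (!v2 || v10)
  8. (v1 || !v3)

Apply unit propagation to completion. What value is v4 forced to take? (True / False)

False

Unit clause (!v9) sets v9 = False.
(!v8 || v9): since v9 = False, the clause reduces to (!v8). v8 = False.
From (v8 || v5) and v8 = False: v5 = True.
In (!v5 || v3), !v5 is now false; v3 must hold, so v3 = True.
In (v1 || !v3), !v3 is now false; v1 must hold, so v1 = True.
In (!v1 || !v4), !v1 is now false; !v4 must hold, so v4 = False.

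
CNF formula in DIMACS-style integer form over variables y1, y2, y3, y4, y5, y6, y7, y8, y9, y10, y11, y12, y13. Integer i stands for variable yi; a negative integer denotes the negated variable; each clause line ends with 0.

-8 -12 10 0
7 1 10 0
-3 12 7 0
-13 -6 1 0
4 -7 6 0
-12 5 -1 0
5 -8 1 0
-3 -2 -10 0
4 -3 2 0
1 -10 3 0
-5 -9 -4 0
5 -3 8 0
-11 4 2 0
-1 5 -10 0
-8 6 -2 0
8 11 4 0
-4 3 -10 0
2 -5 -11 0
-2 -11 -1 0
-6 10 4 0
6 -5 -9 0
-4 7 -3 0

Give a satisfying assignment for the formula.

y9 occurs only negated in the remaining clauses — set y9 = False.
Pure literal: y13 appears only negated; assign y13 = False.
Try y1 = True.
Branch on y2: take y2 = False.
The remaining clauses are satisfied by y3 = False, y4 = False, y5 = True, y6 = True, y7 = True, y8 = True, y10 = True, y11 = False, y12 = False.

y1=True, y2=False, y3=False, y4=False, y5=True, y6=True, y7=True, y8=True, y9=False, y10=True, y11=False, y12=False, y13=False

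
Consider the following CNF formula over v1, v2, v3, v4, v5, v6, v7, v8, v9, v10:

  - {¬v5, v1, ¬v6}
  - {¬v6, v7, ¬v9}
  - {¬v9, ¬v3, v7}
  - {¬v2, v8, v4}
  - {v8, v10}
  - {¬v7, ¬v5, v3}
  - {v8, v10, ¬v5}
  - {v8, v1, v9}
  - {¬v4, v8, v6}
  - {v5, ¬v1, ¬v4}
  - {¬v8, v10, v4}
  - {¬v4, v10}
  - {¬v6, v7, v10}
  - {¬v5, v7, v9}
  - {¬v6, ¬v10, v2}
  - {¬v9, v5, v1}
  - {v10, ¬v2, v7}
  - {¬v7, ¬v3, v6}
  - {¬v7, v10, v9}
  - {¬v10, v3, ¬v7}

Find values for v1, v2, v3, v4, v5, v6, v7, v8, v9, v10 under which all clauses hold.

v1 = 0, v2 = 1, v3 = 0, v4 = 0, v5 = 1, v6 = 0, v7 = 0, v8 = 1, v9 = 1, v10 = 1

Check each clause:
  1. {¬v6, ¬v5, v1} — ¬v6 is true.
  2. {¬v6, v7, ¬v9} — ¬v6 is true.
  3. {¬v9, v7, ¬v3} — ¬v3 is true.
  4. {v8, v4, ¬v2} — v8 is true.
  5. {v10, v8} — v8 is true.
  6. {¬v7, v3, ¬v5} — ¬v7 is true.
  7. {v8, v10, ¬v5} — v8 is true.
  8. {v8, v9, v1} — v8 is true.
  9. {v6, v8, ¬v4} — v8 is true.
  10. {¬v1, v5, ¬v4} — ¬v4 is true.
  11. {¬v8, v4, v10} — v10 is true.
  12. {v10, ¬v4} — v10 is true.
  13. {v7, ¬v6, v10} — ¬v6 is true.
  14. {¬v5, v9, v7} — v9 is true.
  15. {¬v6, ¬v10, v2} — ¬v6 is true.
  16. {v5, v1, ¬v9} — v5 is true.
  17. {v10, v7, ¬v2} — v10 is true.
  18. {¬v3, v6, ¬v7} — ¬v7 is true.
  19. {v9, ¬v7, v10} — ¬v7 is true.
  20. {¬v10, v3, ¬v7} — ¬v7 is true.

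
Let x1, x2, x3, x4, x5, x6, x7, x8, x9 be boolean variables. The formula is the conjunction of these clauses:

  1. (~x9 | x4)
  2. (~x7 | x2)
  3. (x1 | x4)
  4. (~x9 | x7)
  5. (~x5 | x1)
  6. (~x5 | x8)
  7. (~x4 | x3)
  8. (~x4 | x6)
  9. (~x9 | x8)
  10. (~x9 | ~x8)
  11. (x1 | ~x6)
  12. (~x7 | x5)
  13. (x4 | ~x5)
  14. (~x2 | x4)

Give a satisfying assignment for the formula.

x1=True, x2=False, x3=False, x4=False, x5=False, x6=True, x7=False, x8=True, x9=False

Check each clause:
  1. (~x9 | x4) — ~x9 is true.
  2. (~x7 | x2) — ~x7 is true.
  3. (x1 | x4) — x1 is true.
  4. (x7 | ~x9) — ~x9 is true.
  5. (~x5 | x1) — x1 is true.
  6. (x8 | ~x5) — x8 is true.
  7. (x3 | ~x4) — ~x4 is true.
  8. (x6 | ~x4) — ~x4 is true.
  9. (x8 | ~x9) — x8 is true.
  10. (~x9 | ~x8) — ~x9 is true.
  11. (x1 | ~x6) — x1 is true.
  12. (~x7 | x5) — ~x7 is true.
  13. (x4 | ~x5) — ~x5 is true.
  14. (~x2 | x4) — ~x2 is true.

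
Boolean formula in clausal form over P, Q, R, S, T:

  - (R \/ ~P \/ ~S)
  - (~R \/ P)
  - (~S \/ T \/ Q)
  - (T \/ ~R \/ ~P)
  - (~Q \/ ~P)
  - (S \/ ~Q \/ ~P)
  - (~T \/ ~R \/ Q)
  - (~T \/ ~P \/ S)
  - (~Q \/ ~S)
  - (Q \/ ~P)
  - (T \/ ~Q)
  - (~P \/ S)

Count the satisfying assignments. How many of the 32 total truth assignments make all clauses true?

4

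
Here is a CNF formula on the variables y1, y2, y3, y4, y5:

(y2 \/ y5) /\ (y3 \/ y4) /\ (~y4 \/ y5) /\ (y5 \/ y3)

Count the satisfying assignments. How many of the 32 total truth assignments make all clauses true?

14

Case analysis on y5 and y3:
  y5=1, y3=1: y1, y2, y4 free → 2^3 = 8.
  y5=1, y3=0: remaining (y1,y2,y4) ∈ {(0,0,1); (0,1,1); (1,0,1); (1,1,1)} — 4.
  y5=0, y3=1: remaining (y1,y2,y4) ∈ {(0,1,0); (1,1,0)} — 2.
  y5=0, y3=0: a clause becomes empty — 0.
Total: 8 + 4 + 2 + 0 = 14.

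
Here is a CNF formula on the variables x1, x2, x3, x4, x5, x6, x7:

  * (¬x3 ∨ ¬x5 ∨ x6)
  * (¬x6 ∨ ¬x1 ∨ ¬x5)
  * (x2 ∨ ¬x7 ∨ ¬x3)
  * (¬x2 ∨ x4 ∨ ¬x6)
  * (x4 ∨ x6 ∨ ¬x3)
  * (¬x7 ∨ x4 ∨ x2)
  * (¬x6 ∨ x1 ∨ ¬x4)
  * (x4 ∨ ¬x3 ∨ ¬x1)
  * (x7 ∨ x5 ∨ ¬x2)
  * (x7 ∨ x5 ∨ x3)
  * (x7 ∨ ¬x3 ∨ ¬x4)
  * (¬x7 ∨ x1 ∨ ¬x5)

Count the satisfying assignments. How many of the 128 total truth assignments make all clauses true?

25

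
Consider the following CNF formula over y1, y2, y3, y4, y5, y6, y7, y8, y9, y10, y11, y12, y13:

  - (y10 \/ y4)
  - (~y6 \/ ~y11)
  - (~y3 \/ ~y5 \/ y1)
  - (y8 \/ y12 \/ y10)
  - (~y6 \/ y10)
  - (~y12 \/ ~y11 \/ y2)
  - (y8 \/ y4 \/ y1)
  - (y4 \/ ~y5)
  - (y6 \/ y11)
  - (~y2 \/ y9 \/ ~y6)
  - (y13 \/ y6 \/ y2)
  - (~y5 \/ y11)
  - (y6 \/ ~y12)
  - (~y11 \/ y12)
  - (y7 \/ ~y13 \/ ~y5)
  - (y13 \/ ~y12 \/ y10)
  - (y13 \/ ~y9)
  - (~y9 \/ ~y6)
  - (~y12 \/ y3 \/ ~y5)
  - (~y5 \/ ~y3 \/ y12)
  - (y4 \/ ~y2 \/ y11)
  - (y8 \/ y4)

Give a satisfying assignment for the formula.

y1=True  y2=False  y3=True  y4=True  y5=False  y6=True  y7=True  y8=True  y9=False  y10=True  y11=False  y12=False  y13=True

y1 occurs only positively in the remaining clauses — set y1 = True.
Pure literal: y4 appears only positively; assign y4 = True.
Set y2 = False and propagate.
Try y3 = True.
The remaining clauses are satisfied by y5 = False, y6 = True, y7 = True, y8 = True, y9 = False, y10 = True, y11 = False, y12 = False, y13 = True.
Check each clause:
  1. (y4 \/ y10) — y10 is true.
  2. (~y6 \/ ~y11) — ~y11 is true.
  3. (~y3 \/ ~y5 \/ y1) — y1 is true.
  4. (y10 \/ y8 \/ y12) — y8 is true.
  5. (y10 \/ ~y6) — y10 is true.
  6. (y2 \/ ~y11 \/ ~y12) — ~y12 is true.
  7. (y4 \/ y1 \/ y8) — y8 is true.
  8. (~y5 \/ y4) — ~y5 is true.
  9. (y6 \/ y11) — y6 is true.
  10. (y9 \/ ~y6 \/ ~y2) — ~y2 is true.
  11. (y2 \/ y13 \/ y6) — y13 is true.
  12. (~y5 \/ y11) — ~y5 is true.
  13. (~y12 \/ y6) — ~y12 is true.
  14. (y12 \/ ~y11) — ~y11 is true.
  15. (~y13 \/ ~y5 \/ y7) — ~y5 is true.
  16. (y13 \/ y10 \/ ~y12) — y10 is true.
  17. (y13 \/ ~y9) — y13 is true.
  18. (~y6 \/ ~y9) — ~y9 is true.
  19. (y3 \/ ~y5 \/ ~y12) — y3 is true.
  20. (y12 \/ ~y3 \/ ~y5) — ~y5 is true.
  21. (~y2 \/ y11 \/ y4) — y4 is true.
  22. (y8 \/ y4) — y8 is true.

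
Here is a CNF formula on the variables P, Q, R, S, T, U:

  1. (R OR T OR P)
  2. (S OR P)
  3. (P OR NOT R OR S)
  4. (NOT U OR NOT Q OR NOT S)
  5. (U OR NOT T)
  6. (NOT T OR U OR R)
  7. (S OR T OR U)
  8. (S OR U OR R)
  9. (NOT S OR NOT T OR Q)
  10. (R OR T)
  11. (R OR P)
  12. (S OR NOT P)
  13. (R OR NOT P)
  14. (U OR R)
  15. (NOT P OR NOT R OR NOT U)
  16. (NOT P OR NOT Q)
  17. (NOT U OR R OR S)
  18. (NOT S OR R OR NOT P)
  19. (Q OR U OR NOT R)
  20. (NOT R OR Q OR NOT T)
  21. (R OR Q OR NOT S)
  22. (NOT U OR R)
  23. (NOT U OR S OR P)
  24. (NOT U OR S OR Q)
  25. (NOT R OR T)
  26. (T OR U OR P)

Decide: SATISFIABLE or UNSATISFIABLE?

R = True:
  propagation gives T=True, U=True, P=False, S=True; an empty clause results — contradiction.
R = False:
  propagation gives T=True, U=True; an empty clause results — contradiction.
Every branch closes, so no satisfying assignment exists.

UNSATISFIABLE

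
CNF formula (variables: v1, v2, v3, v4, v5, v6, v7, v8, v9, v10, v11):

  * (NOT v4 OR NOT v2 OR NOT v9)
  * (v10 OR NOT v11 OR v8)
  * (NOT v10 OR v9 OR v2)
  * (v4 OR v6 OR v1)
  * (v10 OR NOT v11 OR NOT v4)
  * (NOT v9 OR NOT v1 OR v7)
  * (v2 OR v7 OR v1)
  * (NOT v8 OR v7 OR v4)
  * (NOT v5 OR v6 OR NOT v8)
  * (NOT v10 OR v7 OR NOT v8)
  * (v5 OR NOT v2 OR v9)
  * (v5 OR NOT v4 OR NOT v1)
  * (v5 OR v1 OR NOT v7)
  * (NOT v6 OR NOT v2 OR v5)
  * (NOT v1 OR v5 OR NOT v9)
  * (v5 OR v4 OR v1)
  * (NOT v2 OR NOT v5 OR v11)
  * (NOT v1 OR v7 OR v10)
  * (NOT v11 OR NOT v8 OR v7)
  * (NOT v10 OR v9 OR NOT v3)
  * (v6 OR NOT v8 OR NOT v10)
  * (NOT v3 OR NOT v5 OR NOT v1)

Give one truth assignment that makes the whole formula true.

v1 = 0, v2 = 1, v3 = 0, v4 = 0, v5 = 1, v6 = 1, v7 = 1, v8 = 1, v9 = 0, v10 = 0, v11 = 1

Pure literal: v3 appears only negated; assign v3 = False.
Try v1 = False.
The remaining clauses are satisfied by v2 = True, v4 = False, v5 = True, v6 = True, v7 = True, v8 = True, v9 = False, v10 = False, v11 = True.
Check each clause:
  1. (NOT v4 OR NOT v2 OR NOT v9) — NOT v4 is true.
  2. (v10 OR NOT v11 OR v8) — v8 is true.
  3. (v2 OR NOT v10 OR v9) — v2 is true.
  4. (v6 OR v4 OR v1) — v6 is true.
  5. (NOT v11 OR NOT v4 OR v10) — NOT v4 is true.
  6. (NOT v1 OR NOT v9 OR v7) — v7 is true.
  7. (v1 OR v2 OR v7) — v2 is true.
  8. (v7 OR NOT v8 OR v4) — v7 is true.
  9. (v6 OR NOT v5 OR NOT v8) — v6 is true.
  10. (v7 OR NOT v8 OR NOT v10) — NOT v10 is true.
  11. (v9 OR v5 OR NOT v2) — v5 is true.
  12. (NOT v4 OR NOT v1 OR v5) — NOT v4 is true.
  13. (NOT v7 OR v5 OR v1) — v5 is true.
  14. (v5 OR NOT v6 OR NOT v2) — v5 is true.
  15. (NOT v1 OR NOT v9 OR v5) — v5 is true.
  16. (v4 OR v1 OR v5) — v5 is true.
  17. (NOT v5 OR NOT v2 OR v11) — v11 is true.
  18. (NOT v1 OR v7 OR v10) — NOT v1 is true.
  19. (v7 OR NOT v8 OR NOT v11) — v7 is true.
  20. (NOT v10 OR NOT v3 OR v9) — NOT v3 is true.
  21. (v6 OR NOT v10 OR NOT v8) — v6 is true.
  22. (NOT v1 OR NOT v5 OR NOT v3) — NOT v3 is true.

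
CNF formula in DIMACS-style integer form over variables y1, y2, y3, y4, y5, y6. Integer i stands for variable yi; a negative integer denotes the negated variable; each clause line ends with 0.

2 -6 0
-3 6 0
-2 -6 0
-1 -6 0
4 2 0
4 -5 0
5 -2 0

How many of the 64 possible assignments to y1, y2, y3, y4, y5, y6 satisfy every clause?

The models are:
  y1=F y2=F y3=F y4=T y5=F y6=F
  y1=F y2=F y3=F y4=T y5=T y6=F
  y1=F y2=T y3=F y4=T y5=T y6=F
  y1=T y2=F y3=F y4=T y5=F y6=F
  y1=T y2=F y3=F y4=T y5=T y6=F
  y1=T y2=T y3=F y4=T y5=T y6=F
Count: 6.

6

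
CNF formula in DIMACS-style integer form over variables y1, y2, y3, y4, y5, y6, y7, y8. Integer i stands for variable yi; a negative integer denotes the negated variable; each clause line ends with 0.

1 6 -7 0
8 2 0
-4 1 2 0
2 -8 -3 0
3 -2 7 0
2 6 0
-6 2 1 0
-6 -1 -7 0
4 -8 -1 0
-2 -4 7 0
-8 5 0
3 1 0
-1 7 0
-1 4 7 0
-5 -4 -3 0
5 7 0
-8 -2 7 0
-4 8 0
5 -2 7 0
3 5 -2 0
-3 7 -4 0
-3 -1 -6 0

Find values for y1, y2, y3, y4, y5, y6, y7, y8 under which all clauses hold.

Set y1 = True and propagate.
  then y7 is forced to True.
  then y6 is forced to False.
  then y2 is forced to True.
Try y3 = False.
  then y5 is forced to True.
Try y4 = False.
  then y8 is forced to False.
Every clause has at least one true literal under this assignment.

y1=True, y2=True, y3=False, y4=False, y5=True, y6=False, y7=True, y8=False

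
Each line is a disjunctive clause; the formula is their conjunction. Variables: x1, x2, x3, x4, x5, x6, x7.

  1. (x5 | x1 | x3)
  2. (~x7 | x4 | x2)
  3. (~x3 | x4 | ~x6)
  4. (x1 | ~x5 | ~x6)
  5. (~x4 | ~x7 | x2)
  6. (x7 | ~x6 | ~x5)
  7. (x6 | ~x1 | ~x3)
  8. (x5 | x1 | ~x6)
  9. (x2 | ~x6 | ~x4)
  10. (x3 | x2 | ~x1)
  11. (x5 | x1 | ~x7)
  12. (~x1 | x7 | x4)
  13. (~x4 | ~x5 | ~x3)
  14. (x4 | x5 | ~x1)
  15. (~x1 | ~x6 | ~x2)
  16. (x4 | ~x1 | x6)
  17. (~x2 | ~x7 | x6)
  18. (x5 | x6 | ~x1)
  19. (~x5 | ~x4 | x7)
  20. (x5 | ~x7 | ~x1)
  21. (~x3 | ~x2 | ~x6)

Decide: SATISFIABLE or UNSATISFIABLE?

SATISFIABLE

Branch on x1: take x1 = False.
Branch on x2: take x2 = False.
The remaining clauses are satisfied by x3 = False, x4 = False, x5 = True, x6 = False, x7 = False.
So x1=False, x2=False, x3=False, x4=False, x5=True, x6=False, x7=False is a satisfying assignment.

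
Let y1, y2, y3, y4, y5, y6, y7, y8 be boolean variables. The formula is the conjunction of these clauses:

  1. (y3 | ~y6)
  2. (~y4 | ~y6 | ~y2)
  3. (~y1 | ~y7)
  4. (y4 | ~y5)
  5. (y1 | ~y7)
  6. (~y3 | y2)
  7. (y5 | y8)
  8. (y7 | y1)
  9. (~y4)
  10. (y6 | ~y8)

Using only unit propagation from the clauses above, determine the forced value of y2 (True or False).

True

(~y4) stands alone — y4 = False.
From (y4 | ~y5) and y4 = False: y5 = False.
In (y8 | y5), y5 is now false; y8 must hold, so y8 = True.
(y6 | ~y8): since y8 = True, the clause reduces to (y6). y6 = True.
(~y6 | y3) with y6 = True leaves only y3, so y3 = True.
From (~y3 | y2) and y3 = True: y2 = True.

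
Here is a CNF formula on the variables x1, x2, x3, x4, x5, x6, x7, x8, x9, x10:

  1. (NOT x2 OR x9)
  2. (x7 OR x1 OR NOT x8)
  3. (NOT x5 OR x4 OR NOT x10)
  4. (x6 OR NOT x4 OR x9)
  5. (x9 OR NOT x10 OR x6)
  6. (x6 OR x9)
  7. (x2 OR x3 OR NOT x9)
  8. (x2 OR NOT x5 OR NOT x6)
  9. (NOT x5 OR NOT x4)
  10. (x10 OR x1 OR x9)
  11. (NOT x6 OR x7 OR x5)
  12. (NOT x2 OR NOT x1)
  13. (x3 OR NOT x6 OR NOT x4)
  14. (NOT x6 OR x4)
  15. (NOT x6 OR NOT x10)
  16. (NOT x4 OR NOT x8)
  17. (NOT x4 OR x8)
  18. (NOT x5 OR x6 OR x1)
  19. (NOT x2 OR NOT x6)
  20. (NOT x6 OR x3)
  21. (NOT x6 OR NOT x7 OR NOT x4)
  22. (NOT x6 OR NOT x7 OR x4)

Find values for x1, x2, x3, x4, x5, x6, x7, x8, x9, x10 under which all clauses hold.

x1=T, x2=F, x3=T, x4=F, x5=F, x6=F, x7=T, x8=T, x9=T, x10=T

x3 occurs only positively in the remaining clauses — set x3 = True.
Set x1 = True and propagate.
  then x2 is forced to False.
Set x4 = False and propagate.
  then x6 is forced to False.
  then x9 is forced to True.
Set x5 = False and propagate.
x7, x8, x10 are now unconstrained; take x7 = True, x8 = True, x10 = True.
Every clause has at least one true literal under this assignment.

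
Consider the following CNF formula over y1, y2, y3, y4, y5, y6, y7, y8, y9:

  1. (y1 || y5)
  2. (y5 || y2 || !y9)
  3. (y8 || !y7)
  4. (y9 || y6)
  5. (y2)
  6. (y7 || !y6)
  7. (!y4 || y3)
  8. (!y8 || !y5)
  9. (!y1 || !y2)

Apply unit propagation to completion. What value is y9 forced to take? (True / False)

(y2) stands alone — y2 = True.
From (!y1 || !y2) and y2 = True: y1 = False.
From (y1 || y5) and y1 = False: y5 = True.
(!y5 || !y8) with y5 = True leaves only !y8, so y8 = False.
In (!y7 || y8), y8 is now false; !y7 must hold, so y7 = False.
(y7 || !y6) with y7 = False leaves only !y6, so y6 = False.
From (y9 || y6) and y6 = False: y9 = True.

True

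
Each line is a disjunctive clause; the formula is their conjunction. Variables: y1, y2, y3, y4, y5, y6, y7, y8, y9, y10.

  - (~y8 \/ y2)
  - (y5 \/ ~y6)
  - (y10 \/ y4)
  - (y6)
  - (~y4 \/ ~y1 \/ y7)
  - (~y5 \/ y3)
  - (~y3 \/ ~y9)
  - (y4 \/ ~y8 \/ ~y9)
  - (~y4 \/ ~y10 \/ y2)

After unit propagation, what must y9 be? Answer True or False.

False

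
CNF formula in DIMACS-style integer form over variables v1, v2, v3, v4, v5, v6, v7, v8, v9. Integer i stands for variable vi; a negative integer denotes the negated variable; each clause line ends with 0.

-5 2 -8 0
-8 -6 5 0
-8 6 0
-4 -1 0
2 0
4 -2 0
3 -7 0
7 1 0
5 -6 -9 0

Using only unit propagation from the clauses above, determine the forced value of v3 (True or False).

Unit clause (v2) sets v2 = True.
(v4 || !v2) with v2 = True leaves only v4, so v4 = True.
From (!v4 || !v1) and v4 = True: v1 = False.
In (v7 || v1), v1 is now false; v7 must hold, so v7 = True.
From (v3 || !v7) and v7 = True: v3 = True.

True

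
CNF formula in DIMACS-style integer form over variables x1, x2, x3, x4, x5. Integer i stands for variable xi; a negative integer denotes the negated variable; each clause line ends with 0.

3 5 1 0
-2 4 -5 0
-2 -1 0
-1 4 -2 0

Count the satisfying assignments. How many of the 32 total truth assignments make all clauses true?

Case analysis on x1 and x2:
  x1=1, x2=1: a clause becomes empty — 0.
  x1=1, x2=0: x3, x4, x5 free → 2^3 = 8.
  x1=0, x2=1: remaining (x3,x4,x5) ∈ {(0,1,1); (1,0,0); (1,1,0); (1,1,1)} — 4.
  x1=0, x2=0: x4 free; 3 ways for (x3,x5) × 2^1 = 6.
Total: 0 + 8 + 4 + 6 = 18.

18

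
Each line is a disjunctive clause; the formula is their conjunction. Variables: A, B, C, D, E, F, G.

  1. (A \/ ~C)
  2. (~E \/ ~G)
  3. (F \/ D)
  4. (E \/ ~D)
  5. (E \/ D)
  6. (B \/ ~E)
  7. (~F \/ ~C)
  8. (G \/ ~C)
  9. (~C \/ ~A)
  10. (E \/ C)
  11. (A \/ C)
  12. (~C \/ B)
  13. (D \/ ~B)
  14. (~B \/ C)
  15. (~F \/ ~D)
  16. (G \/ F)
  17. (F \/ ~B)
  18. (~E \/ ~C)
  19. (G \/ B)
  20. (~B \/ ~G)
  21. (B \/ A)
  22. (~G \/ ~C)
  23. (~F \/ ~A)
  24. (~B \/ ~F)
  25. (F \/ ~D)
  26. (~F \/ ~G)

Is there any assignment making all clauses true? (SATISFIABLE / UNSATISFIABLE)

UNSATISFIABLE

C = True:
  propagation gives A=True; an empty clause results — contradiction.
C = False:
  propagation gives E=True, G=False, B=True; an empty clause results — contradiction.
Every branch closes, so no satisfying assignment exists.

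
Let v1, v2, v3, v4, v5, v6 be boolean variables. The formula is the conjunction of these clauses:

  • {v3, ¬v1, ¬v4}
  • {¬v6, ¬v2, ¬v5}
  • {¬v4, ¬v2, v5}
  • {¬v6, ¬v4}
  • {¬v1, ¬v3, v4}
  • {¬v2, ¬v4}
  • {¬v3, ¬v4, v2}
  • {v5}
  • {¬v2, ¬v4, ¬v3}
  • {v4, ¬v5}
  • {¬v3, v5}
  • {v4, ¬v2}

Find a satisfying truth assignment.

v1 = 0  v2 = 0  v3 = 0  v4 = 1  v5 = 1  v6 = 0

Check each clause:
  1. {¬v1, ¬v4, v3} — ¬v1 is true.
  2. {¬v2, ¬v6, ¬v5} — ¬v6 is true.
  3. {¬v2, v5, ¬v4} — v5 is true.
  4. {¬v4, ¬v6} — ¬v6 is true.
  5. {¬v1, ¬v3, v4} — v4 is true.
  6. {¬v4, ¬v2} — ¬v2 is true.
  7. {v2, ¬v3, ¬v4} — ¬v3 is true.
  8. {v5} — v5 is true.
  9. {¬v3, ¬v4, ¬v2} — ¬v3 is true.
  10. {¬v5, v4} — v4 is true.
  11. {v5, ¬v3} — ¬v3 is true.
  12. {¬v2, v4} — v4 is true.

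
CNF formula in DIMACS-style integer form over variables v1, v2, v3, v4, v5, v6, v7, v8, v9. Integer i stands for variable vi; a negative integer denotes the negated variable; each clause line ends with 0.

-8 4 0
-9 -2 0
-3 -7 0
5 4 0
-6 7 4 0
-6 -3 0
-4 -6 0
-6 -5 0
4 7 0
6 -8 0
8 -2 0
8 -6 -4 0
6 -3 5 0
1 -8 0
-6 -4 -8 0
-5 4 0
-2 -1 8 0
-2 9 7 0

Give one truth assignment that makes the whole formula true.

v1=T, v2=F, v3=F, v4=T, v5=T, v6=F, v7=F, v8=F, v9=F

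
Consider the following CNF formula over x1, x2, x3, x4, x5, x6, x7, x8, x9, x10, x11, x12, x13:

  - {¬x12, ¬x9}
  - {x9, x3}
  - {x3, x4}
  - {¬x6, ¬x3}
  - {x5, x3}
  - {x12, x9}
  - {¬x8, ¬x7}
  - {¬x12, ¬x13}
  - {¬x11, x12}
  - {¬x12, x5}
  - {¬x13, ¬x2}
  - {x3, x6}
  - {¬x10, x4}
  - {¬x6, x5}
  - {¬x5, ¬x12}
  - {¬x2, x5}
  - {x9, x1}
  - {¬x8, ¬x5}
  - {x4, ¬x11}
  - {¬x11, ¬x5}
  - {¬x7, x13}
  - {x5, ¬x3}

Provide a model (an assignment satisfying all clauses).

x1=F, x2=F, x3=F, x4=T, x5=T, x6=T, x7=F, x8=F, x9=T, x10=F, x11=F, x12=F, x13=T

Pure literal: x2 appears only negated; assign x2 = False.
x4 occurs only positively in the remaining clauses — set x4 = True.
Set x1 = False and propagate.
  then x9 is forced to True.
  then x12 is forced to False.
  then x11 is forced to False.
The remaining clauses are satisfied by x3 = False, x5 = True, x6 = True, x7 = False, x8 = False, x10 = False, x13 = True.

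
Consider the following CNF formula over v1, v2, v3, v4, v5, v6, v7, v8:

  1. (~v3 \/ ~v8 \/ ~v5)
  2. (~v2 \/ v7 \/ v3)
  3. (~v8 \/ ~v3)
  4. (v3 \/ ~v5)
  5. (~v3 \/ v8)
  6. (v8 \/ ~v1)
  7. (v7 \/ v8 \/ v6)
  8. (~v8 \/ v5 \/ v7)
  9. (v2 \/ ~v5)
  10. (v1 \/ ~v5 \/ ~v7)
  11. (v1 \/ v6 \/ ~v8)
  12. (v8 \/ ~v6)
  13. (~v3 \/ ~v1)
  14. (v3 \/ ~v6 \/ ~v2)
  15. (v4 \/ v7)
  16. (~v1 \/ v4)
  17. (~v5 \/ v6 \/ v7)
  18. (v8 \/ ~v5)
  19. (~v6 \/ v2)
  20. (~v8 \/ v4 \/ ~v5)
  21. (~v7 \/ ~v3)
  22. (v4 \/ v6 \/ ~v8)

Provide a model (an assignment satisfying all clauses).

v1=True, v2=False, v3=False, v4=True, v5=False, v6=False, v7=True, v8=True

Check each clause:
  1. (~v5 \/ ~v8 \/ ~v3) — ~v5 is true.
  2. (~v2 \/ v3 \/ v7) — ~v2 is true.
  3. (~v3 \/ ~v8) — ~v3 is true.
  4. (~v5 \/ v3) — ~v5 is true.
  5. (~v3 \/ v8) — v8 is true.
  6. (v8 \/ ~v1) — v8 is true.
  7. (v6 \/ v8 \/ v7) — v8 is true.
  8. (v5 \/ v7 \/ ~v8) — v7 is true.
  9. (v2 \/ ~v5) — ~v5 is true.
  10. (~v5 \/ v1 \/ ~v7) — ~v5 is true.
  11. (v6 \/ ~v8 \/ v1) — v1 is true.
  12. (~v6 \/ v8) — v8 is true.
  13. (~v1 \/ ~v3) — ~v3 is true.
  14. (v3 \/ ~v2 \/ ~v6) — ~v6 is true.
  15. (v7 \/ v4) — v4 is true.
  16. (v4 \/ ~v1) — v4 is true.
  17. (v7 \/ ~v5 \/ v6) — ~v5 is true.
  18. (~v5 \/ v8) — v8 is true.
  19. (v2 \/ ~v6) — ~v6 is true.
  20. (v4 \/ ~v5 \/ ~v8) — ~v5 is true.
  21. (~v3 \/ ~v7) — ~v3 is true.
  22. (v4 \/ v6 \/ ~v8) — v4 is true.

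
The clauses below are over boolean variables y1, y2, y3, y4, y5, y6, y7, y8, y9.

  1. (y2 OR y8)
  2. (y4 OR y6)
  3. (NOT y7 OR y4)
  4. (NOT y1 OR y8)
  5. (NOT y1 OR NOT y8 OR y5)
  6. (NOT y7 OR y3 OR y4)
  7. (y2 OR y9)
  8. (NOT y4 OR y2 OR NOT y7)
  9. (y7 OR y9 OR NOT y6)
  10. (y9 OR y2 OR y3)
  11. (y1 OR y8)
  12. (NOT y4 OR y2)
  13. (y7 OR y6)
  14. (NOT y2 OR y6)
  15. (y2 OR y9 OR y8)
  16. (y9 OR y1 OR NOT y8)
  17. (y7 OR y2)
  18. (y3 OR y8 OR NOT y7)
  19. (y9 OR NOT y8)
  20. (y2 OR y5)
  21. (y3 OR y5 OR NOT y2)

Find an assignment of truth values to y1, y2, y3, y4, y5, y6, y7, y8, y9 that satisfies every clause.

y3 occurs only positively in the remaining clauses — set y3 = True.
y9 occurs only positively in the remaining clauses — set y9 = True.
Try y1 = False.
  then y8 is forced to True.
The remaining clauses are satisfied by y2 = True, y4 = False, y5 = False, y6 = True, y7 = False.
Every clause has at least one true literal under this assignment.

y1=0, y2=1, y3=1, y4=0, y5=0, y6=1, y7=0, y8=1, y9=1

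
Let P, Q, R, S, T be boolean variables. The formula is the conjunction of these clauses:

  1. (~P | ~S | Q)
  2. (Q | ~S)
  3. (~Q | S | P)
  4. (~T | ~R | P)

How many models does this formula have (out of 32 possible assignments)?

18

Split on P, then Q.
  P=1, Q=1: R, S, T free → 2^3 = 8.
  P=1, Q=0: remaining (R,S,T) ∈ {(0,0,0); (0,0,1); (1,0,0); (1,0,1)} — 4.
  P=0, Q=1: remaining (R,S,T) ∈ {(0,1,0); (0,1,1); (1,1,0)} — 3.
  P=0, Q=0: remaining (R,S,T) ∈ {(0,0,0); (0,0,1); (1,0,0)} — 3.
Total: 8 + 4 + 3 + 3 = 18.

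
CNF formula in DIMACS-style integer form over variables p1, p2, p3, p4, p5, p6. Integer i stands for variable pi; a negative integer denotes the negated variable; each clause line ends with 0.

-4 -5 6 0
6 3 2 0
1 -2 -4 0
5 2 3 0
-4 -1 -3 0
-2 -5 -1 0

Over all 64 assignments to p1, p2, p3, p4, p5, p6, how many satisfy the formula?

29

Case analysis on p2 and p1:
  p2=T, p1=T: p6 free; 3 ways for (p3,p4,p5) × 2^1 = 6.
  p2=T, p1=F: forces p4=F; p3, p5, p6 free → 2^3 = 8.
  p2=F, p1=T: 6 of the 16 assignments to (p3,p4,p5,p6) work.
  p2=F, p1=F: 9 of the 16 assignments to (p3,p4,p5,p6) work.
Total: 6 + 8 + 6 + 9 = 29.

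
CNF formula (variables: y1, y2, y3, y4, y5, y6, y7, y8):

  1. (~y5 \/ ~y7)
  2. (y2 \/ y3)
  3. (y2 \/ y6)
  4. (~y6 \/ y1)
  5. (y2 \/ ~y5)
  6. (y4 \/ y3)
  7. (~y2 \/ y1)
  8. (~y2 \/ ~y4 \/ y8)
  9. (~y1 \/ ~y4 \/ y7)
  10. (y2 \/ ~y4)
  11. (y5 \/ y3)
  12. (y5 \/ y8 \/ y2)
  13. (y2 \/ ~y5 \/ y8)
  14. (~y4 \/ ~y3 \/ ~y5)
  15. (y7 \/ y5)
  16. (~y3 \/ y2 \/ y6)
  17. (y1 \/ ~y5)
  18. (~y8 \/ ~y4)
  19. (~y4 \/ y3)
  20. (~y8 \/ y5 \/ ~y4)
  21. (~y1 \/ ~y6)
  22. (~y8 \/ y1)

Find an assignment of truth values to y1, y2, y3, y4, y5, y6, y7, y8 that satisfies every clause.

y1 = True  y2 = True  y3 = True  y4 = False  y5 = False  y6 = False  y7 = True  y8 = True

Check each clause:
  1. (~y7 \/ ~y5) — ~y5 is true.
  2. (y3 \/ y2) — y2 is true.
  3. (y6 \/ y2) — y2 is true.
  4. (y1 \/ ~y6) — y1 is true.
  5. (y2 \/ ~y5) — y2 is true.
  6. (y3 \/ y4) — y3 is true.
  7. (y1 \/ ~y2) — y1 is true.
  8. (~y4 \/ y8 \/ ~y2) — y8 is true.
  9. (~y1 \/ ~y4 \/ y7) — ~y4 is true.
  10. (~y4 \/ y2) — y2 is true.
  11. (y5 \/ y3) — y3 is true.
  12. (y8 \/ y5 \/ y2) — y8 is true.
  13. (~y5 \/ y2 \/ y8) — y8 is true.
  14. (~y4 \/ ~y3 \/ ~y5) — ~y5 is true.
  15. (y7 \/ y5) — y7 is true.
  16. (y6 \/ ~y3 \/ y2) — y2 is true.
  17. (y1 \/ ~y5) — y1 is true.
  18. (~y8 \/ ~y4) — ~y4 is true.
  19. (y3 \/ ~y4) — y3 is true.
  20. (~y8 \/ y5 \/ ~y4) — ~y4 is true.
  21. (~y6 \/ ~y1) — ~y6 is true.
  22. (y1 \/ ~y8) — y1 is true.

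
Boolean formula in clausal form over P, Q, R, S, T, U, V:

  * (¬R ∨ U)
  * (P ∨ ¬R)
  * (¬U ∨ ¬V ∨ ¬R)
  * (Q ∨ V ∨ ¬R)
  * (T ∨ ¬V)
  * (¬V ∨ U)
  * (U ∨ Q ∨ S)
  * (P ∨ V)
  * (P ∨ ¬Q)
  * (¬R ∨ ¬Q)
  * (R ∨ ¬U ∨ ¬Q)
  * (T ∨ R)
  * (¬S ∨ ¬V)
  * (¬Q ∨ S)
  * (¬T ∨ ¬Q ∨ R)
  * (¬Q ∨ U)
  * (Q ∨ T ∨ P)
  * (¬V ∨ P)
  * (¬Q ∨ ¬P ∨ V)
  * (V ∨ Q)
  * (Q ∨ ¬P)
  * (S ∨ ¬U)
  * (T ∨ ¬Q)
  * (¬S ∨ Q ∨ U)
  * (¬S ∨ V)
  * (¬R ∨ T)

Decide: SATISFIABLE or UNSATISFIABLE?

UNSATISFIABLE

Q = True:
  propagation gives P=True, R=False, U=False; an empty clause results — contradiction.
Q = False:
  propagation gives V=True, T=True, U=True, R=False; an empty clause results — contradiction.
Every branch closes, so no satisfying assignment exists.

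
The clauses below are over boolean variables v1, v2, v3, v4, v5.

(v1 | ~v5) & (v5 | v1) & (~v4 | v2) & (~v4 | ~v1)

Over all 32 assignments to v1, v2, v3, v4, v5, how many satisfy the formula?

The models are:
  v1=1 v2=0 v3=0 v4=0 v5=0
  v1=1 v2=0 v3=0 v4=0 v5=1
  v1=1 v2=0 v3=1 v4=0 v5=0
  v1=1 v2=0 v3=1 v4=0 v5=1
  v1=1 v2=1 v3=0 v4=0 v5=0
  v1=1 v2=1 v3=0 v4=0 v5=1
  v1=1 v2=1 v3=1 v4=0 v5=0
  v1=1 v2=1 v3=1 v4=0 v5=1
That's 8 in total.

8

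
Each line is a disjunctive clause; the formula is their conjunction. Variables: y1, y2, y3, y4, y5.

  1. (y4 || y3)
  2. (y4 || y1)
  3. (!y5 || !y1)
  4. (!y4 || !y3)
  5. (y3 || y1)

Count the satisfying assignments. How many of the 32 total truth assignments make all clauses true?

4

The models are:
  y1=T y2=F y3=F y4=T y5=F
  y1=T y2=F y3=T y4=F y5=F
  y1=T y2=T y3=F y4=T y5=F
  y1=T y2=T y3=T y4=F y5=F
That's 4 in total.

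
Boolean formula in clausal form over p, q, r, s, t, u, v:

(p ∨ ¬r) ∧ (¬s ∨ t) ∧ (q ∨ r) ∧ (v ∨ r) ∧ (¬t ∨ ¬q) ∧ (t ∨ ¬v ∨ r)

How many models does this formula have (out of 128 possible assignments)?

16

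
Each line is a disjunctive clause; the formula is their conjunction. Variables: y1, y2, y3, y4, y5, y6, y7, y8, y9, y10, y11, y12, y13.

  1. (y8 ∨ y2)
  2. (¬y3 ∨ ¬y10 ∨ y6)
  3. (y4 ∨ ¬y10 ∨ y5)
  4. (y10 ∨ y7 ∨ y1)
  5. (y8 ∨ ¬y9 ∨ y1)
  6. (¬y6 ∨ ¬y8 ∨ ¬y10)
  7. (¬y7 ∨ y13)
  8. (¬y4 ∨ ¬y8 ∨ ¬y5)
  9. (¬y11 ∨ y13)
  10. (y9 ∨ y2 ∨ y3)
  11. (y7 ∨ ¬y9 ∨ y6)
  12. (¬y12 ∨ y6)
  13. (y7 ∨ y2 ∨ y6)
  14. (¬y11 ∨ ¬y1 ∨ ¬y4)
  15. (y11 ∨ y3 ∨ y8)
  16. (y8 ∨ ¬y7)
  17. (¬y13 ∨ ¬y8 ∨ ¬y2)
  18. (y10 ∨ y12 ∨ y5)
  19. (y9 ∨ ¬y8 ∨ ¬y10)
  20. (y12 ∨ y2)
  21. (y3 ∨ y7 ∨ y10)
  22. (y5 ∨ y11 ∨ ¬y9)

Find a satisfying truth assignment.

y1=1, y2=1, y3=1, y4=0, y5=1, y6=1, y7=0, y8=0, y9=0, y10=1, y11=1, y12=0, y13=1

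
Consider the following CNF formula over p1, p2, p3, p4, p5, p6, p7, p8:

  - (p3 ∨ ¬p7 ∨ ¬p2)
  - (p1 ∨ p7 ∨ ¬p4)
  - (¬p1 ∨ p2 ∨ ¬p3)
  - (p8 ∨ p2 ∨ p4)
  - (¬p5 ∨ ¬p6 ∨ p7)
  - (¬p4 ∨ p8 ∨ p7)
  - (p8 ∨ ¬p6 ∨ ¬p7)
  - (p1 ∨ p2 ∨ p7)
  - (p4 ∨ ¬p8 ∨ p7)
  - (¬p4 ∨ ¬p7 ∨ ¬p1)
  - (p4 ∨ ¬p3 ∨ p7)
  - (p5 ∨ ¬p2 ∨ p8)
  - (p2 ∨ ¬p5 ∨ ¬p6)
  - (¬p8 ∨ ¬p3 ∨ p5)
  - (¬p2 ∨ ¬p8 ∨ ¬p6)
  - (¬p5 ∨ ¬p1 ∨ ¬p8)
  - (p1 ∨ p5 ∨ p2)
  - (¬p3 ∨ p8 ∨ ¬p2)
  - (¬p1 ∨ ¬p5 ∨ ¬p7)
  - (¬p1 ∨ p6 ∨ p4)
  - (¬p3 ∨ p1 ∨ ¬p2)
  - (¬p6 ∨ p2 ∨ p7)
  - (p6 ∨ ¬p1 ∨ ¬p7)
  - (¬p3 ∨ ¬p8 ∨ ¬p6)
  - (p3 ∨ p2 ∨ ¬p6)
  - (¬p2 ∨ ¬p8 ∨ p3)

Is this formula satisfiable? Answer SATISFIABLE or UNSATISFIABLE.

Try p1 = False.
Try p2 = False.
  then p7 is forced to True.
  then p5 is forced to True.
  then p6 is forced to False.
Try p4 = False.
  then p8 is forced to True.
p3 is now unconstrained; take p3 = False.
So p1=False  p2=False  p3=False  p4=False  p5=True  p6=False  p7=True  p8=True is a satisfying assignment.

SATISFIABLE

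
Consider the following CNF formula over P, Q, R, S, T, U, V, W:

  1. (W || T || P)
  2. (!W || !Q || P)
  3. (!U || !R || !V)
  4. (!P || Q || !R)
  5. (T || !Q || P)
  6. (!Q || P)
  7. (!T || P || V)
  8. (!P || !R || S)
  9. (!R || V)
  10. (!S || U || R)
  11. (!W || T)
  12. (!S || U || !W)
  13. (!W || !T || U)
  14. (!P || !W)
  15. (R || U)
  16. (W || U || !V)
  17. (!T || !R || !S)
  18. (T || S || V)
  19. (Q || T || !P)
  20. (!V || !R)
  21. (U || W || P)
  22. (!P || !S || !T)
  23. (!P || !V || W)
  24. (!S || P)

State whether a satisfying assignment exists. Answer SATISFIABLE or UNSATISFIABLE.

Set P = True and propagate.
  then W is forced to False.
  then V is forced to False.
  then R is forced to False.
  then U is forced to True.
Set Q = True and propagate.
For the remaining variables, S = True, T = False works.
Every clause has at least one true literal under this assignment.
So P=T, Q=T, R=F, S=T, T=F, U=T, V=F, W=F is a satisfying assignment.

SATISFIABLE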